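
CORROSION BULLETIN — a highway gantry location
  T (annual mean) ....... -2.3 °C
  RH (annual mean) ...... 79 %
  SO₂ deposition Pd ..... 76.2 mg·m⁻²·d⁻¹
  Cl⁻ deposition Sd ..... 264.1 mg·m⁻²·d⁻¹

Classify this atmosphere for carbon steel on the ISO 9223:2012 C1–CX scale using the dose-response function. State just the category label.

C4

carbon steel: T≤10 °C ⇒ hinge +0.150·(-2.3−10) = -1.8450
  SO₂ term: 1.77·76.2^0.52·exp(0.02·79-1.8450) = 12.93
  Cl⁻ term: 0.102·264.1^0.62·exp(0.033·79+0.04·-2.3) = 40.03
  sum: 12.93 + 40.03 → r_corr = 52.95 μm/a
ISO 9223 Table 2 (carbon steel): 50 < 53 ≤ 80 μm/a ⇒ C4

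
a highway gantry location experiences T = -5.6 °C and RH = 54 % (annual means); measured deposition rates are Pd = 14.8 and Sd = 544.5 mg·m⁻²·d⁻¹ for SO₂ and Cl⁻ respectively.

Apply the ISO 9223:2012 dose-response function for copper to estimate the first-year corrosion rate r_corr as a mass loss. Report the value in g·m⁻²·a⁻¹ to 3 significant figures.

copper: f(T) = +0.126·(T−10) [T≤10 °C] = -1.9656
  Pd branch = 0.0053·Pd^0.26·e^(0.059·RH+f) = 0.03619 μm/a
  Cl⁻ term: 0.01025·544.5^0.27·exp(0.036·54+0.049·-5.6) = 0.2982
  sum: 0.03619 + 0.2982 → r_corr = 0.3344 μm/a
Convert to mass loss: 0.3344 μm/a × 8.96 g/cm³ = 2.996 g·m⁻²·a⁻¹

r_corr = 3.00 g·m⁻²·a⁻¹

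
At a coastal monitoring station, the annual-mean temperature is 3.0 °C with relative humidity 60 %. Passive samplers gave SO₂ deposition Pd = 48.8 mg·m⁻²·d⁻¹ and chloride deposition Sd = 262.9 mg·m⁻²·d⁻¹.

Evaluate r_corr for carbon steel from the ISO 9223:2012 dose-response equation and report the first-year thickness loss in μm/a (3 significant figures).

carbon steel: f(T) = +0.150·(T−10) [T≤10 °C] = -1.0500
  Pd branch = 1.77·Pd^0.52·e^(0.02·RH+f) = 15.53 μm/a
  Cl⁻ term: 0.102·262.9^0.62·exp(0.033·60+0.04·3.0) = 26.36
  sum: 15.53 + 26.36 → r_corr = 41.88 μm/a

r_corr = 41.9 μm/a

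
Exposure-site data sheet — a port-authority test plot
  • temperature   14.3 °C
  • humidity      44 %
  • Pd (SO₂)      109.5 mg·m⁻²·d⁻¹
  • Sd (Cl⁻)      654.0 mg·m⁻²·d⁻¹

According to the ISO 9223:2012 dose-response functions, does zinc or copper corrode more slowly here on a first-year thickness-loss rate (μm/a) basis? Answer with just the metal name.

zinc: temperature factor f = -0.071·(4.3) = -0.3053
  Pd branch = 0.0129·Pd^0.44·e^(0.046·RH+f) = 0.568 μm/a
  Cl⁻ term: 0.0175·654.0^0.57·exp(0.008·44+0.085·14.3) = 3.378
  r_corr = 0.568 + 3.378 = 3.946 μm/a
copper: T>10 °C ⇒ hinge -0.080·(14.3−10) = -0.3440
  SO₂ term: 0.0053·109.5^0.26·exp(0.059·44-0.3440) = 0.1708
  Sd branch = 0.01025·Sd^0.27·e^(0.036·RH+0.049·T) = 0.5796 μm/a
  r_corr = 0.1708 + 0.5796 = 0.7505 μm/a
Ordering by μm/a: zinc (3.95) > copper (0.75)

copper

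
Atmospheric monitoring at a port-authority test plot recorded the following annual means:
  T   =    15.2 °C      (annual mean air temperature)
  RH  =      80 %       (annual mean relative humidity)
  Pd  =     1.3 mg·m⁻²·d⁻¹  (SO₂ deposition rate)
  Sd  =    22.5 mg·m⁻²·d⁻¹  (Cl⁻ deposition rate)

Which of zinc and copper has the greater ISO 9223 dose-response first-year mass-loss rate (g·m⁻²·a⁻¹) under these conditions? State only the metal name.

zinc: T>10 °C ⇒ hinge -0.071·(15.2−10) = -0.3692
  Pd branch = 0.0129·Pd^0.44·e^(0.046·RH+f) = 0.3968 μm/a
  Sd branch = 0.0175·Sd^0.57·e^(0.008·RH+0.085·T) = 0.7126 μm/a
  sum: 0.3968 + 0.7126 → r_corr = 1.109 μm/a
  mass loss = 1.109 μm/a × 7.14 g/cm³ = 7.921 g·m⁻²·a⁻¹
copper: temperature factor f = -0.080·(5.2) = -0.4160
  Pd branch = 0.0053·Pd^0.26·e^(0.059·RH+f) = 0.4199 μm/a
  Sd branch = 0.01025·Sd^0.27·e^(0.036·RH+0.049·T) = 0.8913 μm/a
  sum: 0.4199 + 0.8913 → r_corr = 1.311 μm/a
  mass loss = 1.311 μm/a × 8.96 g/cm³ = 11.75 g·m⁻²·a⁻¹
Ordering by g·m⁻²·a⁻¹: copper (11.7) > zinc (7.92)

copper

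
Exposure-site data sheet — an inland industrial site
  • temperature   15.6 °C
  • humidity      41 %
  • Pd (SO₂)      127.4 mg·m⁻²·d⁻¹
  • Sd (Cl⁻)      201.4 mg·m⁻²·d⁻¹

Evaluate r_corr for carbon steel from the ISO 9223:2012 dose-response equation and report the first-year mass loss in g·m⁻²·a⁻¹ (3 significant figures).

carbon steel: f(T) = -0.054·(T−10) [T>10 °C] = -0.3024
  sulphur-dioxide contribution → 36.94 μm/a
  chloride contribution → 19.76 μm/a
  total first-year rate 56.69 μm/a
Convert to mass loss: 56.69 μm/a × 7.85 g/cm³ = 445 g·m⁻²·a⁻¹

r_corr = 445 g·m⁻²·a⁻¹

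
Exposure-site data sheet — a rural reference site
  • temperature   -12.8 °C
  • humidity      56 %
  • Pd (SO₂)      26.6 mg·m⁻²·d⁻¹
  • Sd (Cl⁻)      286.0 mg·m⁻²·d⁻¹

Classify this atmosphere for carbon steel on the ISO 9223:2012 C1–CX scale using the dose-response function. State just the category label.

C2

carbon steel: temperature factor f = +0.150·(-22.8) = -3.4200
  sulphur-dioxide contribution → 0.9773 μm/a
  chloride contribution → 12.93 μm/a
  ⇒ r_corr(carbon steel) = 13.91 μm/a
ISO 9223 Table 2 (carbon steel): 1.3 < 13.9 ≤ 25 μm/a ⇒ C2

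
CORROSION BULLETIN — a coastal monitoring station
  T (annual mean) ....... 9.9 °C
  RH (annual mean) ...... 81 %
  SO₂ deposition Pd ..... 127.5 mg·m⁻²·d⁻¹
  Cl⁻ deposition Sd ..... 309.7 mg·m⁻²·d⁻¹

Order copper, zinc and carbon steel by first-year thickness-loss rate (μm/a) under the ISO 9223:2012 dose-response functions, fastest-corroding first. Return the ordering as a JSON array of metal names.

copper: T≤10 °C ⇒ hinge +0.126·(9.9−10) = -0.0126
  Pd branch = 0.0053·Pd^0.26·e^(0.059·RH+f) = 2.196 μm/a
  Sd branch = 0.01025·Sd^0.27·e^(0.036·RH+0.049·T) = 1.447 μm/a
  sum: 2.196 + 1.447 → r_corr = 3.643 μm/a
zinc: T≤10 °C ⇒ hinge +0.038·(9.9−10) = -0.0038
  Pd branch = 0.0129·Pd^0.44·e^(0.046·RH+f) = 4.503 μm/a
  Cl⁻ term: 0.0175·309.7^0.57·exp(0.008·81+0.085·9.9) = 2.041
  sum: 4.503 + 2.041 → r_corr = 6.544 μm/a
carbon steel: temperature factor f = +0.150·(-0.1) = -0.0150
  SO₂ term: 1.77·127.5^0.52·exp(0.02·81-0.0150) = 109.6
  Cl⁻ term: 0.102·309.7^0.62·exp(0.033·81+0.04·9.9) = 76.88
  r_corr = 109.6 + 76.88 = 186.5 μm/a
Ordering by μm/a: carbon steel (187) > zinc (6.54) > copper (3.64)

["carbon steel", "zinc", "copper"]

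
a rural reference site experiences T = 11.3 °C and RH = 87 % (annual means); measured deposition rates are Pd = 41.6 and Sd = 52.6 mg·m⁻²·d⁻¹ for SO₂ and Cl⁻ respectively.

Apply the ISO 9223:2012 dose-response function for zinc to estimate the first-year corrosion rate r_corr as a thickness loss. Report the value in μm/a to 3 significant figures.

r_corr = 4.20 μm/a

zinc: temperature factor f = -0.071·(1.3) = -0.0923
  SO₂ term: 0.0129·41.6^0.44·exp(0.046·87-0.0923) = 3.319
  Sd branch = 0.0175·Sd^0.57·e^(0.008·RH+0.085·T) = 0.8778 μm/a
  r_corr = 3.319 + 0.8778 = 4.196 μm/a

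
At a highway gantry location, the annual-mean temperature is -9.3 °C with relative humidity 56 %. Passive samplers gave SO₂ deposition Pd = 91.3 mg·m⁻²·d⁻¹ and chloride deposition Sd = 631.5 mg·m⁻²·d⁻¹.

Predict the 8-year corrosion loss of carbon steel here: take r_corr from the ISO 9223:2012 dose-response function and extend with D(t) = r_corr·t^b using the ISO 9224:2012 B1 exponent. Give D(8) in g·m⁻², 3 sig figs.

D(8) = 639 g·m⁻²

carbon steel: f(T) = +0.150·(T−10) [T≤10 °C] = -2.8950
  sulphur-dioxide contribution → 3.137 μm/a
  chloride contribution → 24.31 μm/a
  ⇒ r_corr(carbon steel) = 27.45 μm/a
Power-law: D(8) = r_corr · 8^0.523
  D(8) = 27.45 × 8^0.523 = 27.45 × 2.967 = 81.45 μm
  Mass loss = 81.45 μm × 7.85 g/cm³ = 639.4 g·m⁻²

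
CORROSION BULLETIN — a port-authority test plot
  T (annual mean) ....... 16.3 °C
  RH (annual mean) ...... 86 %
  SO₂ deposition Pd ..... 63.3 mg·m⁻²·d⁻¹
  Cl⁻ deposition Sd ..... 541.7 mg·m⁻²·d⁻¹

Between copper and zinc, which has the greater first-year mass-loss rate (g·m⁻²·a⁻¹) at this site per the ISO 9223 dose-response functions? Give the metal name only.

copper: temperature factor f = -0.080·(6.3) = -0.5040
  sulphur-dioxide contribution → 1.504 μm/a
  chloride contribution → 2.756 μm/a
  total first-year rate 4.26 μm/a
  mass loss = 4.26 μm/a × 8.96 g/cm³ = 38.17 g·m⁻²·a⁻¹
zinc: temperature factor f = -0.071·(6.3) = -0.4473
  sulphur-dioxide contribution → 2.673 μm/a
  chloride contribution → 5.033 μm/a
  total first-year rate 7.706 μm/a
  mass loss = 7.706 μm/a × 7.14 g/cm³ = 55.02 g·m⁻²·a⁻¹
Ordering by g·m⁻²·a⁻¹: zinc (55) > copper (38.2)

zinc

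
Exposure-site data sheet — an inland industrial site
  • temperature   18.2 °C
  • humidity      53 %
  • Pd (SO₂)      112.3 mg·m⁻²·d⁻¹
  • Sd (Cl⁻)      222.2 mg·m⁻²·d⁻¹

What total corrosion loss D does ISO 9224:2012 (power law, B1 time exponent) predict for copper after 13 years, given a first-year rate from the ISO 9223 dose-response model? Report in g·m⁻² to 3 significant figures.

copper: temperature factor f = -0.080·(8.2) = -0.6560
  SO₂ term: 0.0053·112.3^0.26·exp(0.059·53-0.6560) = 0.2141
  Sd branch = 0.01025·Sd^0.27·e^(0.036·RH+0.049·T) = 0.7249 μm/a
  r_corr = 0.2141 + 0.7249 = 0.939 μm/a
Power-law: D(13) = r_corr · 13^0.667
  D(13) = 0.939 × 13^0.667 = 0.939 × 5.534 = 5.196 μm
  Mass loss = 5.196 μm × 8.96 g/cm³ = 46.55 g·m⁻²

D(13) = 46.6 g·m⁻²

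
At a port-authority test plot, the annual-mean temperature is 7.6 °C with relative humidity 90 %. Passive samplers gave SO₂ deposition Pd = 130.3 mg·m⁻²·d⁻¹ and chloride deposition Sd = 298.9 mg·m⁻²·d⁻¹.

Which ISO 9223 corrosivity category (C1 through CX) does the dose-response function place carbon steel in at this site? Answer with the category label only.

carbon steel: temperature factor f = +0.150·(-2.4) = -0.3600
  Pd branch = 1.77·Pd^0.52·e^(0.02·RH+f) = 94 μm/a
  Cl⁻ term: 0.102·298.9^0.62·exp(0.033·90+0.04·7.6) = 92.32
  sum: 94 + 92.32 → r_corr = 186.3 μm/a
186 μm/a falls in (80, 200] for carbon steel → category C5

C5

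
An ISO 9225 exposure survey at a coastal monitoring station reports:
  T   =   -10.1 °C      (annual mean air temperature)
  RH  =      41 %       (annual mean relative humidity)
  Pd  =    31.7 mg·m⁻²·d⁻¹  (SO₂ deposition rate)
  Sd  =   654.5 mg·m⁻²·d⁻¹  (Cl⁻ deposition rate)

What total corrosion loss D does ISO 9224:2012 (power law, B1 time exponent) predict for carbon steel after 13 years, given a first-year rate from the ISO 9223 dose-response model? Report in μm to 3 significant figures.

D(13) = 60.7 μm

carbon steel: T≤10 °C ⇒ hinge +0.150·(-10.1−10) = -3.0150
  sulphur-dioxide contribution → 1.189 μm/a
  chloride contribution → 14.68 μm/a
  total first-year rate 15.87 μm/a
ISO 9224: D(t) = r_corr · t^b with b = 0.523 (carbon steel, B1)
  D(13) = 15.87 × 13^0.523 = 15.87 × 3.825 = 60.68 μm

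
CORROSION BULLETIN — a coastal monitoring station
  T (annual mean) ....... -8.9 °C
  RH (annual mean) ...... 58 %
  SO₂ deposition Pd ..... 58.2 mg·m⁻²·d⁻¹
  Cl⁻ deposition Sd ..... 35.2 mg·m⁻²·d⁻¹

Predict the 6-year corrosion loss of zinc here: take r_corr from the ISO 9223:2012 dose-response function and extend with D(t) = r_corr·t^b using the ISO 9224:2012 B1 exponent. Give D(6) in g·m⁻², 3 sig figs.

zinc: T≤10 °C ⇒ hinge +0.038·(-8.9−10) = -0.7182
  sulphur-dioxide contribution → 0.5419 μm/a
  chloride contribution → 0.09943 μm/a
  total first-year rate 0.6414 μm/a
Long-term exponent b (ISO 9224 Table 2, B1) = 0.813
  D(6) = 0.6414 × 6^0.813 = 0.6414 × 4.292 = 2.753 μm
  Mass loss = 2.753 μm × 7.14 g/cm³ = 19.65 g·m⁻²

D(6) = 19.7 g·m⁻²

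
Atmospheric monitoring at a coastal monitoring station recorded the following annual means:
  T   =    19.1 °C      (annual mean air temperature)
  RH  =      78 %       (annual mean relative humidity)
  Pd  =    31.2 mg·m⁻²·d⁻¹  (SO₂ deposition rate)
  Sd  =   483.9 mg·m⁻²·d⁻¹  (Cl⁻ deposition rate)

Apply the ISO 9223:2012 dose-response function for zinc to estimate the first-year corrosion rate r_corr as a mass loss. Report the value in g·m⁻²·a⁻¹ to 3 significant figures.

r_corr = 48.0 g·m⁻²·a⁻¹

zinc: T>10 °C ⇒ hinge -0.071·(19.1−10) = -0.6461
  Pd branch = 0.0129·Pd^0.44·e^(0.046·RH+f) = 1.111 μm/a
  Cl⁻ term: 0.0175·483.9^0.57·exp(0.008·78+0.085·19.1) = 5.616
  r_corr = 1.111 + 5.616 = 6.727 μm/a
Convert to mass loss: 6.727 μm/a × 7.14 g/cm³ = 48.03 g·m⁻²·a⁻¹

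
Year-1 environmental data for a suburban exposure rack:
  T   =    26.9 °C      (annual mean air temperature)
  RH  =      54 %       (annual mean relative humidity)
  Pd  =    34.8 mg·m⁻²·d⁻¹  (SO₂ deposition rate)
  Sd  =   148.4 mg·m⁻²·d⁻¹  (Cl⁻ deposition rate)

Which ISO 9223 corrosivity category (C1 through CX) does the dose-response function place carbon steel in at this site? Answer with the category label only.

C4

carbon steel: T>10 °C ⇒ hinge -0.054·(26.9−10) = -0.9126
  Pd branch = 1.77·Pd^0.52·e^(0.02·RH+f) = 13.25 μm/a
  Sd branch = 0.102·Sd^0.62·e^(0.033·RH+0.04·T) = 39.46 μm/a
  sum: 13.25 + 39.46 → r_corr = 52.71 μm/a
ISO 9223 Table 2 (carbon steel): 50 < 52.7 ≤ 80 μm/a ⇒ C4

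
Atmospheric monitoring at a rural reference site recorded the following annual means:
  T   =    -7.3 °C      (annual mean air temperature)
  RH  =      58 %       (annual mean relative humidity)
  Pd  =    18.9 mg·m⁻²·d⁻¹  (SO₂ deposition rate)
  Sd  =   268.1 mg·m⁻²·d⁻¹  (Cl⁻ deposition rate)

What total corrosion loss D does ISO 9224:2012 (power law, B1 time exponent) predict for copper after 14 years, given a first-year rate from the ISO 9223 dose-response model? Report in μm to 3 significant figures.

D(14) = 1.75 μm

copper: T≤10 °C ⇒ hinge +0.126·(-7.3−10) = -2.1798
  SO₂ term: 0.0053·18.9^0.26·exp(0.059·58-2.1798) = 0.03941
  Cl⁻ term: 0.01025·268.1^0.27·exp(0.036·58+0.049·-7.3) = 0.2617
  r_corr = 0.03941 + 0.2617 = 0.3011 μm/a
Power-law: D(14) = r_corr · 14^0.667
  D(14) = 0.3011 × 14^0.667 = 0.3011 × 5.814 = 1.751 μm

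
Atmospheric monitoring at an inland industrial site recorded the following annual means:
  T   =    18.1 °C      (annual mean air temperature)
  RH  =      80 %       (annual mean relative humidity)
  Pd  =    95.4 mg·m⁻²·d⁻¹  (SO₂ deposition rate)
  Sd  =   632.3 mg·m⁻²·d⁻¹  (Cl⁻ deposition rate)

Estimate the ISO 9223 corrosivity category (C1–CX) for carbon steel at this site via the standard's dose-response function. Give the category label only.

carbon steel: temperature factor f = -0.054·(8.1) = -0.4374
  SO₂ term: 1.77·95.4^0.52·exp(0.02·80-0.4374) = 60.57
  Cl⁻ term: 0.102·632.3^0.62·exp(0.033·80+0.04·18.1) = 160.7
  r_corr = 60.57 + 160.7 = 221.3 μm/a
ISO 9223 Table 2 (carbon steel): 200 < 221 ≤ 700 μm/a ⇒ CX

CX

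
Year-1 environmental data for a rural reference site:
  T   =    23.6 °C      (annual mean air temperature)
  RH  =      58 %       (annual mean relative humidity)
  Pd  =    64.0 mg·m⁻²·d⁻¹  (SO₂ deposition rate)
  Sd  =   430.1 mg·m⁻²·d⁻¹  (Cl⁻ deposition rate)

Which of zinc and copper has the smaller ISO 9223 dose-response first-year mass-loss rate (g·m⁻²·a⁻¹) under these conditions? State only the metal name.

copper

zinc: temperature factor f = -0.071·(13.6) = -0.9656
  Pd branch = 0.0129·Pd^0.44·e^(0.046·RH+f) = 0.4412 μm/a
  Cl⁻ term: 0.0175·430.1^0.57·exp(0.008·58+0.085·23.6) = 6.56
  sum: 0.4412 + 6.56 → r_corr = 7.001 μm/a
  mass loss = 7.001 μm/a × 7.14 g/cm³ = 49.99 g·m⁻²·a⁻¹
copper: temperature factor f = -0.080·(13.6) = -1.0880
  SO₂ term: 0.0053·64.0^0.26·exp(0.059·58-1.0880) = 0.1613
  Cl⁻ term: 0.01025·430.1^0.27·exp(0.036·58+0.049·23.6) = 1.351
  sum: 0.1613 + 1.351 → r_corr = 1.513 μm/a
  mass loss = 1.513 μm/a × 8.96 g/cm³ = 13.55 g·m⁻²·a⁻¹
Ordering by g·m⁻²·a⁻¹: zinc (50) > copper (13.6)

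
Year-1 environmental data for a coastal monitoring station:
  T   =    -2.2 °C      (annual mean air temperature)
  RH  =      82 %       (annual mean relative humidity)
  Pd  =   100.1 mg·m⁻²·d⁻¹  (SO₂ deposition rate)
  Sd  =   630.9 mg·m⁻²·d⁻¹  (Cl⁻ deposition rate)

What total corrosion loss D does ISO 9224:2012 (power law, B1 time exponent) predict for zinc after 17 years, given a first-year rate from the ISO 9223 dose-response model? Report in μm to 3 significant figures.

zinc: f(T) = +0.038·(T−10) [T≤10 °C] = -0.4636
  Pd branch = 0.0129·Pd^0.44·e^(0.046·RH+f) = 2.677 μm/a
  Cl⁻ term: 0.0175·630.9^0.57·exp(0.008·82+0.085·-2.2) = 1.103
  r_corr = 2.677 + 1.103 = 3.78 μm/a
Long-term exponent b (ISO 9224 Table 2, B1) = 0.813
  D(17) = 3.78 × 17^0.813 = 3.78 × 10.01 = 37.83 μm

D(17) = 37.8 μm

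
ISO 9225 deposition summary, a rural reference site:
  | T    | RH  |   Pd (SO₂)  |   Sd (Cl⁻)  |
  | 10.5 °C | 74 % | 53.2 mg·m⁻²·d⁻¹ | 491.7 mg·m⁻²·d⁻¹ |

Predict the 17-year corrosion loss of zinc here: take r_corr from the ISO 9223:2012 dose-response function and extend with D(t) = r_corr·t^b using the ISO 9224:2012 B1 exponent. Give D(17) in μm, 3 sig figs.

zinc: temperature factor f = -0.071·(0.5) = -0.0355
  Pd branch = 0.0129·Pd^0.44·e^(0.046·RH+f) = 2.152 μm/a
  Sd branch = 0.0175·Sd^0.57·e^(0.008·RH+0.085·T) = 2.643 μm/a
  sum: 2.152 + 2.643 → r_corr = 4.795 μm/a
ISO 9224: D(t) = r_corr · t^b with b = 0.813 (zinc, B1)
  D(17) = 4.795 × 17^0.813 = 4.795 × 10.01 = 47.99 μm

D(17) = 48.0 μm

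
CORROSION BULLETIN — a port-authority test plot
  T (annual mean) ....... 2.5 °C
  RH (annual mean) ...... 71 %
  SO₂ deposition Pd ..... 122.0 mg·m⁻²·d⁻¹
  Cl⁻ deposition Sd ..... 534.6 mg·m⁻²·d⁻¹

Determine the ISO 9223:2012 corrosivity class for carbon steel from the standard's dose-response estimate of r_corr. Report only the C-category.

carbon steel: temperature factor f = +0.150·(-7.5) = -1.1250
  SO₂ term: 1.77·122.0^0.52·exp(0.02·71-1.1250) = 28.91
  Cl⁻ term: 0.102·534.6^0.62·exp(0.033·71+0.04·2.5) = 57.67
  r_corr = 28.91 + 57.67 = 86.58 μm/a
Category bounds: 80…200 μm/a bracket r_corr ⇒ C5

C5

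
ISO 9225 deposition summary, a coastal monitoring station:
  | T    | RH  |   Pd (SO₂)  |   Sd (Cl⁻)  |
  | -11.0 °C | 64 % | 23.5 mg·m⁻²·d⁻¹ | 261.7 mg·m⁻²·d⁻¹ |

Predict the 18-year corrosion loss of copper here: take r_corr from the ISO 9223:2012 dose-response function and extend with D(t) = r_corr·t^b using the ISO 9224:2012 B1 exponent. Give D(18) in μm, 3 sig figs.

D(18) = 2.11 μm

copper: temperature factor f = +0.126·(-21.0) = -2.6460
  sulphur-dioxide contribution → 0.03728 μm/a
  chloride contribution → 0.2692 μm/a
  total first-year rate 0.3065 μm/a
Power-law: D(18) = r_corr · 18^0.667
  D(18) = 0.3065 × 18^0.667 = 0.3065 × 6.875 = 2.107 μm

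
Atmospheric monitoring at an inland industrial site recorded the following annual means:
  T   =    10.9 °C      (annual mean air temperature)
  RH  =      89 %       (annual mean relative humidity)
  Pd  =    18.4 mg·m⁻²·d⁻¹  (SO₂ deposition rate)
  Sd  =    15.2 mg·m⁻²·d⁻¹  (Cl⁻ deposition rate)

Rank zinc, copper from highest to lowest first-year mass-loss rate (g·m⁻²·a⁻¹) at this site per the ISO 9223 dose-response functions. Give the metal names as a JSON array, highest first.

["copper", "zinc"]

zinc: f(T) = -0.071·(T−10) [T>10 °C] = -0.0639
  Pd branch = 0.0129·Pd^0.44·e^(0.046·RH+f) = 2.614 μm/a
  Sd branch = 0.0175·Sd^0.57·e^(0.008·RH+0.085·T) = 0.4249 μm/a
  sum: 2.614 + 0.4249 → r_corr = 3.039 μm/a
  mass loss = 3.039 μm/a × 7.14 g/cm³ = 21.7 g·m⁻²·a⁻¹
copper: f(T) = -0.080·(T−10) [T>10 °C] = -0.0720
  Pd branch = 0.0053·Pd^0.26·e^(0.059·RH+f) = 2.006 μm/a
  Sd branch = 0.01025·Sd^0.27·e^(0.036·RH+0.049·T) = 0.898 μm/a
  r_corr = 2.006 + 0.898 = 2.904 μm/a
  mass loss = 2.904 μm/a × 8.96 g/cm³ = 26.02 g·m⁻²·a⁻¹
Ordering by g·m⁻²·a⁻¹: copper (26) > zinc (21.7)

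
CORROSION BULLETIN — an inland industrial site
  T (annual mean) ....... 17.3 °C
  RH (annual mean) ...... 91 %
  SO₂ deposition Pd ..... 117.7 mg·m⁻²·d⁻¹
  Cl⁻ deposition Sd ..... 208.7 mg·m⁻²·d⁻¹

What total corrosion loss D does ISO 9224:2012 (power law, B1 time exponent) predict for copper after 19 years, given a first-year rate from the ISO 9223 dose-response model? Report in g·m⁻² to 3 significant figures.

D(19) = 311 g·m⁻²

copper: T>10 °C ⇒ hinge -0.080·(17.3−10) = -0.5840
  SO₂ term: 0.0053·117.7^0.26·exp(0.059·91-0.5840) = 2.192
  Sd branch = 0.01025·Sd^0.27·e^(0.036·RH+0.049·T) = 2.679 μm/a
  r_corr = 2.192 + 2.679 = 4.87 μm/a
ISO 9224: D(t) = r_corr · t^b with b = 0.667 (copper, B1)
  D(19) = 4.87 × 19^0.667 = 4.87 × 7.127 = 34.71 μm
  Mass loss = 34.71 μm × 8.96 g/cm³ = 311 g·m⁻²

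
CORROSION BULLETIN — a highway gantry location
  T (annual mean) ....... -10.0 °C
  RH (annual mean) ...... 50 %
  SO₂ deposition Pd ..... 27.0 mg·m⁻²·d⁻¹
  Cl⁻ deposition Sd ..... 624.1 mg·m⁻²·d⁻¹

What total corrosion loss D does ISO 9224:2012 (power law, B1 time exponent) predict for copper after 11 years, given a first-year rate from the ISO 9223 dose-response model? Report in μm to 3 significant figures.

D(11) = 1.16 μm

copper: temperature factor f = +0.126·(-20.0) = -2.5200
  Pd branch = 0.0053·Pd^0.26·e^(0.059·RH+f) = 0.01919 μm/a
  Sd branch = 0.01025·Sd^0.27·e^(0.036·RH+0.049·T) = 0.216 μm/a
  r_corr = 0.01919 + 0.216 = 0.2352 μm/a
ISO 9224: D(t) = r_corr · t^b with b = 0.667 (copper, B1)
  D(11) = 0.2352 × 11^0.667 = 0.2352 × 4.95 = 1.164 μm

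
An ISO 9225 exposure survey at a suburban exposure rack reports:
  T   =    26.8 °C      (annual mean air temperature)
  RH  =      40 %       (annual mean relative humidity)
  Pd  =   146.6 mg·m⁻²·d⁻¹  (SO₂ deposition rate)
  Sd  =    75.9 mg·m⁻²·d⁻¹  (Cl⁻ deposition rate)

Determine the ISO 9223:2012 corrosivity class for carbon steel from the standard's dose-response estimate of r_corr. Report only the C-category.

C3

carbon steel: T>10 °C ⇒ hinge -0.054·(26.8−10) = -0.9072
  sulphur-dioxide contribution → 21.27 μm/a
  chloride contribution → 16.34 μm/a
  total first-year rate 37.61 μm/a
37.6 μm/a falls in (25, 50] for carbon steel → category C3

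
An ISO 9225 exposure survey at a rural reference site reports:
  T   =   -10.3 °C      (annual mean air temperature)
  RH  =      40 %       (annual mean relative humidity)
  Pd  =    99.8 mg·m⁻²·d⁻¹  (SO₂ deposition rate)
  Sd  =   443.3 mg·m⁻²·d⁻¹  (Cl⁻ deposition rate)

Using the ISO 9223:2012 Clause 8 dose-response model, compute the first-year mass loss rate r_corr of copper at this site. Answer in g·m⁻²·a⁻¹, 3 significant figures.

copper: f(T) = +0.126·(T−10) [T≤10 °C] = -2.5578
  SO₂ term: 0.0053·99.8^0.26·exp(0.059·40-2.5578) = 0.01439
  Sd branch = 0.01025·Sd^0.27·e^(0.036·RH+0.049·T) = 0.1354 μm/a
  r_corr = 0.01439 + 0.1354 = 0.1498 μm/a
Convert to mass loss: 0.1498 μm/a × 8.96 g/cm³ = 1.342 g·m⁻²·a⁻¹

r_corr = 1.34 g·m⁻²·a⁻¹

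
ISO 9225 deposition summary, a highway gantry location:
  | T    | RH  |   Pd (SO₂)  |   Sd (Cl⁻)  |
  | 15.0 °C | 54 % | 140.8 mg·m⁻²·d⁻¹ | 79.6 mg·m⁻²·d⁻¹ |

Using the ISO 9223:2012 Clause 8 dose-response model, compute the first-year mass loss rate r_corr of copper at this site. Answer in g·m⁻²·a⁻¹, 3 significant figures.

copper: f(T) = -0.080·(T−10) [T>10 °C] = -0.4000
  SO₂ term: 0.0053·140.8^0.26·exp(0.059·54-0.4000) = 0.3111
  Sd branch = 0.01025·Sd^0.27·e^(0.036·RH+0.049·T) = 0.4869 μm/a
  sum: 0.3111 + 0.4869 → r_corr = 0.798 μm/a
Convert to mass loss: 0.798 μm/a × 8.96 g/cm³ = 7.15 g·m⁻²·a⁻¹

r_corr = 7.15 g·m⁻²·a⁻¹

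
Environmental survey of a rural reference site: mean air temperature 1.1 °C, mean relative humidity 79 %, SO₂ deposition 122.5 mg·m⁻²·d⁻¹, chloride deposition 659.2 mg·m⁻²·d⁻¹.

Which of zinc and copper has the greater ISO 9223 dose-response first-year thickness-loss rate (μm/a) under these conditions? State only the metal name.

zinc: temperature factor f = +0.038·(-8.9) = -0.3382
  SO₂ term: 0.0129·122.5^0.44·exp(0.046·79-0.3382) = 2.889
  Cl⁻ term: 0.0175·659.2^0.57·exp(0.008·79+0.085·1.1) = 1.462
  sum: 2.889 + 1.462 → r_corr = 4.351 μm/a
copper: temperature factor f = +0.126·(-8.9) = -1.1214
  SO₂ term: 0.0053·122.5^0.26·exp(0.059·79-1.1214) = 0.6374
  Cl⁻ term: 0.01025·659.2^0.27·exp(0.036·79+0.049·1.1) = 1.073
  r_corr = 0.6374 + 1.073 = 1.71 μm/a
Ordering by μm/a: zinc (4.35) > copper (1.71)

zinc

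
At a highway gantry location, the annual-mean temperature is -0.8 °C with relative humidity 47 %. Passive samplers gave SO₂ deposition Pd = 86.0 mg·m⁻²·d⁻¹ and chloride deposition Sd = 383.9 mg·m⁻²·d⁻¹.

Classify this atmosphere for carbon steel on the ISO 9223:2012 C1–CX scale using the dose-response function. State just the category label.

carbon steel: T≤10 °C ⇒ hinge +0.150·(-0.8−10) = -1.6200
  SO₂ term: 1.77·86.0^0.52·exp(0.02·47-1.6200) = 9.091
  Cl⁻ term: 0.102·383.9^0.62·exp(0.033·47+0.04·-0.8) = 18.64
  sum: 9.091 + 18.64 → r_corr = 27.73 μm/a
ISO 9223 Table 2 (carbon steel): 25 < 27.7 ≤ 50 μm/a ⇒ C3

C3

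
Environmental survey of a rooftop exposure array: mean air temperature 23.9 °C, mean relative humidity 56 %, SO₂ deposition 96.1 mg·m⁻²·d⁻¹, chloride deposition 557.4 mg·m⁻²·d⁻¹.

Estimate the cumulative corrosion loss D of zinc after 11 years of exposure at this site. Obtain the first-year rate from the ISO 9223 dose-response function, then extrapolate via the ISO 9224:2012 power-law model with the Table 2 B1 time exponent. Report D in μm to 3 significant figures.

zinc: temperature factor f = -0.071·(13.9) = -0.9869
  sulphur-dioxide contribution → 0.4711 μm/a
  chloride contribution → 7.677 μm/a
  total first-year rate 8.148 μm/a
ISO 9224: D(t) = r_corr · t^b with b = 0.813 (zinc, B1)
  D(11) = 8.148 × 11^0.813 = 8.148 × 7.025 = 57.24 μm

D(11) = 57.2 μm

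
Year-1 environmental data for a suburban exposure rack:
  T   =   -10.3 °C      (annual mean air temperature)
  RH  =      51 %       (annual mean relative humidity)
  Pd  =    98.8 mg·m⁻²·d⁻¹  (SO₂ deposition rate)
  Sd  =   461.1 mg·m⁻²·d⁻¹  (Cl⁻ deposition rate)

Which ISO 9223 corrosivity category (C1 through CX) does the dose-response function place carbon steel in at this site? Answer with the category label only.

C2

carbon steel: temperature factor f = +0.150·(-20.3) = -3.0450
  sulphur-dioxide contribution → 2.546 μm/a
  chloride contribution → 16.3 μm/a
  total first-year rate 18.84 μm/a
18.8 μm/a falls in (1.3, 25] for carbon steel → category C2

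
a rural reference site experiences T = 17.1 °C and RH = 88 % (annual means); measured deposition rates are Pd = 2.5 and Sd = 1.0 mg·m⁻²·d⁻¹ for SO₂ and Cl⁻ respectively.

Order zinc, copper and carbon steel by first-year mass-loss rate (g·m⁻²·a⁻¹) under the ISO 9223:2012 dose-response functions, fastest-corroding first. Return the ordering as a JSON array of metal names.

["carbon steel", "copper", "zinc"]

zinc: T>10 °C ⇒ hinge -0.071·(17.1−10) = -0.5041
  Pd branch = 0.0129·Pd^0.44·e^(0.046·RH+f) = 0.668 μm/a
  Cl⁻ term: 0.0175·1.0^0.57·exp(0.008·88+0.085·17.1) = 0.1514
  sum: 0.668 + 0.1514 → r_corr = 0.8194 μm/a
  mass loss = 0.8194 μm/a × 7.14 g/cm³ = 5.85 g·m⁻²·a⁻¹
copper: temperature factor f = -0.080·(7.1) = -0.5680
  Pd branch = 0.0053·Pd^0.26·e^(0.059·RH+f) = 0.6854 μm/a
  Sd branch = 0.01025·Sd^0.27·e^(0.036·RH+0.049·T) = 0.5629 μm/a
  r_corr = 0.6854 + 0.5629 = 1.248 μm/a
  mass loss = 1.248 μm/a × 8.96 g/cm³ = 11.18 g·m⁻²·a⁻¹
carbon steel: T>10 °C ⇒ hinge -0.054·(17.1−10) = -0.3834
  Pd branch = 1.77·Pd^0.52·e^(0.02·RH+f) = 11.29 μm/a
  Sd branch = 0.102·Sd^0.62·e^(0.033·RH+0.04·T) = 3.688 μm/a
  sum: 11.29 + 3.688 → r_corr = 14.98 μm/a
  mass loss = 14.98 μm/a × 7.85 g/cm³ = 117.6 g·m⁻²·a⁻¹
Ordering by g·m⁻²·a⁻¹: carbon steel (118) > copper (11.2) > zinc (5.85)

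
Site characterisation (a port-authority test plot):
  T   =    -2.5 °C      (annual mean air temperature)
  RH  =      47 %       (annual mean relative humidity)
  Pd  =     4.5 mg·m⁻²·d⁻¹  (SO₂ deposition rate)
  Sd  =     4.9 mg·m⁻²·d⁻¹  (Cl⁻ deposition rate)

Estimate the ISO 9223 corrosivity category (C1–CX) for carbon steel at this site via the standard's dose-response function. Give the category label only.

carbon steel: T≤10 °C ⇒ hinge +0.150·(-2.5−10) = -1.8750
  SO₂ term: 1.77·4.5^0.52·exp(0.02·47-1.8750) = 1.519
  Sd branch = 0.102·Sd^0.62·e^(0.033·RH+0.04·T) = 1.166 μm/a
  r_corr = 1.519 + 1.166 = 2.685 μm/a
Category bounds: 1.3…25 μm/a bracket r_corr ⇒ C2

C2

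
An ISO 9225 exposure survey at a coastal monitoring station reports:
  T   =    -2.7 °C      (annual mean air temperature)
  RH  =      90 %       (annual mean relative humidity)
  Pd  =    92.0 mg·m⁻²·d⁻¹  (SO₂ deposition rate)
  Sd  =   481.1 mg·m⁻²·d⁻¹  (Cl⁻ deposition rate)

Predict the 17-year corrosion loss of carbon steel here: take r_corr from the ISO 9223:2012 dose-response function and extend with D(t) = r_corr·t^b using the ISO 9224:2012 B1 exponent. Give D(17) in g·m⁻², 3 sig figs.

carbon steel: f(T) = +0.150·(T−10) [T≤10 °C] = -1.9050
  Pd branch = 1.77·Pd^0.52·e^(0.02·RH+f) = 16.73 μm/a
  Cl⁻ term: 0.102·481.1^0.62·exp(0.033·90+0.04·-2.7) = 82.14
  r_corr = 16.73 + 82.14 = 98.87 μm/a
Power-law: D(17) = r_corr · 17^0.523
  D(17) = 98.87 × 17^0.523 = 98.87 × 4.401 = 435.1 μm
  Mass loss = 435.1 μm × 7.85 g/cm³ = 3415 g·m⁻²

D(17) = 3.42e+03 g·m⁻²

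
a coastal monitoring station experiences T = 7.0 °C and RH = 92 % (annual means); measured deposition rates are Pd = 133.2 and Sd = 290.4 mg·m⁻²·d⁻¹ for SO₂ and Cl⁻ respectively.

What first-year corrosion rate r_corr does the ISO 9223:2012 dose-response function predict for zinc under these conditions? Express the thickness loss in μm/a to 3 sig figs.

r_corr = 8.50 μm/a

zinc: f(T) = +0.038·(T−10) [T≤10 °C] = -0.1140
  Pd branch = 0.0129·Pd^0.44·e^(0.046·RH+f) = 6.82 μm/a
  Sd branch = 0.0175·Sd^0.57·e^(0.008·RH+0.085·T) = 1.679 μm/a
  r_corr = 6.82 + 1.679 = 8.499 μm/a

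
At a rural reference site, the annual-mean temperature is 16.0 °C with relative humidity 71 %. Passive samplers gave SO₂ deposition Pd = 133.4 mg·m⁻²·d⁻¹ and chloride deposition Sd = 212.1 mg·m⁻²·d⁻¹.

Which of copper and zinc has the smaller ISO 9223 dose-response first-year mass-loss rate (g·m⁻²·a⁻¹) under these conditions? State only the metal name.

copper

copper: T>10 °C ⇒ hinge -0.080·(16.0−10) = -0.4800
  sulphur-dioxide contribution → 0.772 μm/a
  chloride contribution → 1.229 μm/a
  total first-year rate 2.001 μm/a
  mass loss = 2.001 μm/a × 8.96 g/cm³ = 17.93 g·m⁻²·a⁻¹
zinc: T>10 °C ⇒ hinge -0.071·(16.0−10) = -0.4260
  sulphur-dioxide contribution → 1.901 μm/a
  chloride contribution → 2.55 μm/a
  total first-year rate 4.451 μm/a
  mass loss = 4.451 μm/a × 7.14 g/cm³ = 31.78 g·m⁻²·a⁻¹
Ordering by g·m⁻²·a⁻¹: zinc (31.8) > copper (17.9)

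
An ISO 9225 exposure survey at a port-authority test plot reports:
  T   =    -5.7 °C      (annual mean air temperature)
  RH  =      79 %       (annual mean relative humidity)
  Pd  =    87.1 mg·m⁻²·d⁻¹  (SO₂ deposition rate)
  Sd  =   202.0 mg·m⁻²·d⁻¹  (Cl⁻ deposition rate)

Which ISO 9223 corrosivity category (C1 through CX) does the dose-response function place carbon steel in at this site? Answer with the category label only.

carbon steel: temperature factor f = +0.150·(-15.7) = -2.3550
  SO₂ term: 1.77·87.1^0.52·exp(0.02·79-2.3550) = 8.322
  Sd branch = 0.102·Sd^0.62·e^(0.033·RH+0.04·T) = 29.59 μm/a
  r_corr = 8.322 + 29.59 = 37.91 μm/a
ISO 9223 Table 2 (carbon steel): 25 < 37.9 ≤ 50 μm/a ⇒ C3

C3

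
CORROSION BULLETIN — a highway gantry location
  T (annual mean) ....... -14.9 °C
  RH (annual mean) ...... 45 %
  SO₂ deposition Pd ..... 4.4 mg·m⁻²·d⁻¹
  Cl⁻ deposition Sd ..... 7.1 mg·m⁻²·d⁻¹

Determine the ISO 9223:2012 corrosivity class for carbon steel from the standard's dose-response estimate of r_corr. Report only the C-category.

carbon steel: T≤10 °C ⇒ hinge +0.150·(-14.9−10) = -3.7350
  SO₂ term: 1.77·4.4^0.52·exp(0.02·45-3.7350) = 0.2246
  Cl⁻ term: 0.102·7.1^0.62·exp(0.033·45+0.04·-14.9) = 0.8365
  sum: 0.2246 + 0.8365 → r_corr = 1.061 μm/a
ISO 9223 Table 2 (carbon steel): 0 < 1.06 ≤ 1.3 μm/a ⇒ C1

C1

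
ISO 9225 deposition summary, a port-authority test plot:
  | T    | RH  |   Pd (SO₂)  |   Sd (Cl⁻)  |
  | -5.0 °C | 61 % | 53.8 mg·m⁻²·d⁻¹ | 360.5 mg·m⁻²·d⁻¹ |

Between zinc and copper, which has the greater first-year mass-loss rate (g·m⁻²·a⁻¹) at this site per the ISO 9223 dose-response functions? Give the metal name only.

zinc

zinc: temperature factor f = +0.038·(-15.0) = -0.5700
  sulphur-dioxide contribution → 0.697 μm/a
  chloride contribution → 0.5344 μm/a
  ⇒ r_corr(zinc) = 1.231 μm/a
  mass loss = 1.231 μm/a × 7.14 g/cm³ = 8.792 g·m⁻²·a⁻¹
copper: f(T) = +0.126·(T−10) [T≤10 °C] = -1.8900
  sulphur-dioxide contribution → 0.08251 μm/a
  chloride contribution → 0.3535 μm/a
  total first-year rate 0.436 μm/a
  mass loss = 0.436 μm/a × 8.96 g/cm³ = 3.907 g·m⁻²·a⁻¹
Ordering by g·m⁻²·a⁻¹: zinc (8.79) > copper (3.91)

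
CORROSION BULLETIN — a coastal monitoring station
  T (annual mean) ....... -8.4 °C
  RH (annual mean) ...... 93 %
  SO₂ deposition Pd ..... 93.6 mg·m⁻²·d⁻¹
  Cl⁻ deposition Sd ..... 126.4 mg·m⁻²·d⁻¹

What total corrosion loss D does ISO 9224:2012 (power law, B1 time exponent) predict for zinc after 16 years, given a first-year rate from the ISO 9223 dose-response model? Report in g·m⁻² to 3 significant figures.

zinc: f(T) = +0.038·(T−10) [T≤10 °C] = -0.6992
  sulphur-dioxide contribution → 3.406 μm/a
  chloride contribution → 0.2845 μm/a
  total first-year rate 3.69 μm/a
Long-term exponent b (ISO 9224 Table 2, B1) = 0.813
  D(16) = 3.69 × 16^0.813 = 3.69 × 9.527 = 35.16 μm
  Mass loss = 35.16 μm × 7.14 g/cm³ = 251 g·m⁻²

D(16) = 251 g·m⁻²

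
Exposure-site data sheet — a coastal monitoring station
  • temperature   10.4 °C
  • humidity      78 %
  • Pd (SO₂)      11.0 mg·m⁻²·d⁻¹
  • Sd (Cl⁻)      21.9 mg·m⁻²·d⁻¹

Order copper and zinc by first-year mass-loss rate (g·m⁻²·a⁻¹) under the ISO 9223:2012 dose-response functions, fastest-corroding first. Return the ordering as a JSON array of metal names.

copper: T>10 °C ⇒ hinge -0.080·(10.4−10) = -0.0320
  SO₂ term: 0.0053·11.0^0.26·exp(0.059·78-0.0320) = 0.9545
  Sd branch = 0.01025·Sd^0.27·e^(0.036·RH+0.049·T) = 0.6508 μm/a
  r_corr = 0.9545 + 0.6508 = 1.605 μm/a
  mass loss = 1.605 μm/a × 8.96 g/cm³ = 14.38 g·m⁻²·a⁻¹
zinc: f(T) = -0.071·(T−10) [T>10 °C] = -0.0284
  Pd branch = 0.0129·Pd^0.44·e^(0.046·RH+f) = 1.302 μm/a
  Sd branch = 0.0175·Sd^0.57·e^(0.008·RH+0.085·T) = 0.4592 μm/a
  sum: 1.302 + 0.4592 → r_corr = 1.762 μm/a
  mass loss = 1.762 μm/a × 7.14 g/cm³ = 12.58 g·m⁻²·a⁻¹
Ordering by g·m⁻²·a⁻¹: copper (14.4) > zinc (12.6)

["copper", "zinc"]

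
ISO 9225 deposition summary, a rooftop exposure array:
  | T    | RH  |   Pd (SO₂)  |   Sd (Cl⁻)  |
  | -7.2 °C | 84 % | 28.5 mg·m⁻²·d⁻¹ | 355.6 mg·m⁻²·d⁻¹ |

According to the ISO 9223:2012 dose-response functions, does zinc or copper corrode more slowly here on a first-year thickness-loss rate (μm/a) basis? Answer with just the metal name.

copper

zinc: T≤10 °C ⇒ hinge +0.038·(-7.2−10) = -0.6536
  Pd branch = 0.0129·Pd^0.44·e^(0.046·RH+f) = 1.396 μm/a
  Sd branch = 0.0175·Sd^0.57·e^(0.008·RH+0.085·T) = 0.5286 μm/a
  sum: 1.396 + 0.5286 → r_corr = 1.925 μm/a
copper: temperature factor f = +0.126·(-17.2) = -2.1672
  SO₂ term: 0.0053·28.5^0.26·exp(0.059·84-2.1672) = 0.2059
  Sd branch = 0.01025·Sd^0.27·e^(0.036·RH+0.049·T) = 0.7237 μm/a
  r_corr = 0.2059 + 0.7237 = 0.9296 μm/a
Ordering by μm/a: zinc (1.92) > copper (0.93)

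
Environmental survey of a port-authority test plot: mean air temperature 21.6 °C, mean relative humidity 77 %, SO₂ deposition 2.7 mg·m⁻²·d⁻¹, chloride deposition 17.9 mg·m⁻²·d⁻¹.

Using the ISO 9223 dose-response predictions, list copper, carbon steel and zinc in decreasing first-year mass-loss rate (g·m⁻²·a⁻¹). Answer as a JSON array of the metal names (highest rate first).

["carbon steel", "copper", "zinc"]

copper: T>10 °C ⇒ hinge -0.080·(21.6−10) = -0.9280
  SO₂ term: 0.0053·2.7^0.26·exp(0.059·77-0.9280) = 0.2549
  Cl⁻ term: 0.01025·17.9^0.27·exp(0.036·77+0.049·21.6) = 1.029
  r_corr = 0.2549 + 1.029 = 1.284 μm/a
  mass loss = 1.284 μm/a × 8.96 g/cm³ = 11.51 g·m⁻²·a⁻¹
carbon steel: f(T) = -0.054·(T−10) [T>10 °C] = -0.6264
  SO₂ term: 1.77·2.7^0.52·exp(0.02·77-0.6264) = 7.397
  Cl⁻ term: 0.102·17.9^0.62·exp(0.033·77+0.04·21.6) = 18.37
  sum: 7.397 + 18.37 → r_corr = 25.77 μm/a
  mass loss = 25.77 μm/a × 7.85 g/cm³ = 202.3 g·m⁻²·a⁻¹
zinc: temperature factor f = -0.071·(11.6) = -0.8236
  Pd branch = 0.0129·Pd^0.44·e^(0.046·RH+f) = 0.3027 μm/a
  Cl⁻ term: 0.0175·17.9^0.57·exp(0.008·77+0.085·21.6) = 1.052
  sum: 0.3027 + 1.052 → r_corr = 1.355 μm/a
  mass loss = 1.355 μm/a × 7.14 g/cm³ = 9.673 g·m⁻²·a⁻¹
Ordering by g·m⁻²·a⁻¹: carbon steel (202) > copper (11.5) > zinc (9.67)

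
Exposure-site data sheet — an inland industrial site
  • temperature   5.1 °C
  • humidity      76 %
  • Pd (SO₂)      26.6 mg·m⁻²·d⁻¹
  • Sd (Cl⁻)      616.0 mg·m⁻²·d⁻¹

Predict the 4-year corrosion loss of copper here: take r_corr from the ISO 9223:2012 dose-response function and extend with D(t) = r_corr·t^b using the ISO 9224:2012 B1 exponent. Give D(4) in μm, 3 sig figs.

copper: f(T) = +0.126·(T−10) [T≤10 °C] = -0.6174
  Pd branch = 0.0053·Pd^0.26·e^(0.059·RH+f) = 0.5943 μm/a
  Cl⁻ term: 0.01025·616.0^0.27·exp(0.036·76+0.049·5.1) = 1.15
  r_corr = 0.5943 + 1.15 = 1.744 μm/a
Power-law: D(4) = r_corr · 4^0.667
  D(4) = 1.744 × 4^0.667 = 1.744 × 2.521 = 4.397 μm

D(4) = 4.40 μm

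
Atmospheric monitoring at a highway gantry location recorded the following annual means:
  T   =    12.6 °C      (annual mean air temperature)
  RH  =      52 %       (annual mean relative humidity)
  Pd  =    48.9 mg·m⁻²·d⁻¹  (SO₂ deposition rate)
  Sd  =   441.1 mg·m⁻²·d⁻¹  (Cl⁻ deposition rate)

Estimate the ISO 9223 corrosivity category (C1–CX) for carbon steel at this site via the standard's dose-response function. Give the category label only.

carbon steel: T>10 °C ⇒ hinge -0.054·(12.6−10) = -0.1404
  SO₂ term: 1.77·48.9^0.52·exp(0.02·52-0.1404) = 32.89
  Sd branch = 0.102·Sd^0.62·e^(0.033·RH+0.04·T) = 40.96 μm/a
  r_corr = 32.89 + 40.96 = 73.85 μm/a
73.9 μm/a falls in (50, 80] for carbon steel → category C4

C4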